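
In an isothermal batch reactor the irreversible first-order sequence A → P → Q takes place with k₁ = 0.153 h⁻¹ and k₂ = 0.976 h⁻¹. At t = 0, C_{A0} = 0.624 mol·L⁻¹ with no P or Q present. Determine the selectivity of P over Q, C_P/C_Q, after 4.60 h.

0.216

The intermediate concentration in a first-order A→B→C sequence is C_P = k₁C_{A0}(e^(−k₁t) − e^(−k₂t))/(k₂−k₁).
e^(−k₁t) = e^(−0.153×4.60) = e^(−0.7038) = 0.4947; e^(−k₂t) = e^(−4.490) = 0.01123.
C_P = 0.153×0.624/(0.976−0.153) × (0.4947−0.01123) = 0.1160×0.4835 = 0.05609 mol·L⁻¹.
C_A = C_{A0}e^(−k₁t) = 0.3087 mol·L⁻¹, so C_Q = C_{A0}−C_A−C_P = 0.2592 mol·L⁻¹; C_P/C_Q = 0.216.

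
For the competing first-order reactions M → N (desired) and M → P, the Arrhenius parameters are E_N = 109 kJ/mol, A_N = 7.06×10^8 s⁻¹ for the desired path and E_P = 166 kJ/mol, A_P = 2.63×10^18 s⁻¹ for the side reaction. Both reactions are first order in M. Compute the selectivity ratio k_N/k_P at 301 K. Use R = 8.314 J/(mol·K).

2.09

Since both paths have the same order in M, the concentration cancels and S_{N/P} = k_N/k_P = (A_N/A_P)·exp[(E_P−E_N)/(RT)].
(E_P−E_N)/(RT) = (166−109)×10³/(8.314×301) = 57000/2503 = 22.78.
k_N/k_P = (7.06×10^8/2.63×10^18)·exp(22.78) = 2.684×10^-10 × 7.798×10^9 = 2.09.
Since E_N < E_P, lowering the temperature improves selectivity toward N.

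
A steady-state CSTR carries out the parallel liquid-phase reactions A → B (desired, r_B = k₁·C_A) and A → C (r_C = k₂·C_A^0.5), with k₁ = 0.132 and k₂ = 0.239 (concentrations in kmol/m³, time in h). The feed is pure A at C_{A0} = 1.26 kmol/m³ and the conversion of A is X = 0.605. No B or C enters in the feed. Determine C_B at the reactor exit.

Exit C_A = C_{A0}(1−X) = 1.26×0.395 = 0.4977 kmol/m³.
Rates in a CSTR are evaluated at the outlet concentration: r_B = 0.132×0.4977 = 0.06570, r_C = 0.239×0.4977^0.5 = 0.1686.
Fraction of consumed A going to B: r_B/(r_B+r_C) = 0.2804.
C_B = 0.2804·C_{A0}·X = 0.2804×1.26×0.605 = 0.214 kmol/m³.

0.214 kmol/m³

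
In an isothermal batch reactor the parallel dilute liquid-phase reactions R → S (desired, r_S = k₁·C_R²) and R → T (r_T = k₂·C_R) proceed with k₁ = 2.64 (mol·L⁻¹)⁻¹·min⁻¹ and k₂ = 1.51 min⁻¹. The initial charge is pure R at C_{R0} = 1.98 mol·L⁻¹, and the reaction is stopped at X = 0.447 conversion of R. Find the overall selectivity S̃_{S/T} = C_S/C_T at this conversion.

C_R = C_{R0}(1−X) = 1.095 mol·L⁻¹.
Along a PFR/batch, dC_T/dC_R = −r_T/(r_S+r_T) = −k₂/(k₂+k₁·C_R).
Integrating from C_{R0} to C_R: C_T = (1.51/2.64)·ln[(1.51+2.64·1.98)/(1.51+2.64·1.09)] = 0.5720·ln(6.737/4.401) = 0.2436 mol·L⁻¹.
Then C_S = (C_{R0}−C_R) − C_T = 0.8851 − 0.2436 = 0.6415 mol·L⁻¹.
S̃_{S/T} = C_S/C_T = 0.6415/0.2436 = 2.63.

2.63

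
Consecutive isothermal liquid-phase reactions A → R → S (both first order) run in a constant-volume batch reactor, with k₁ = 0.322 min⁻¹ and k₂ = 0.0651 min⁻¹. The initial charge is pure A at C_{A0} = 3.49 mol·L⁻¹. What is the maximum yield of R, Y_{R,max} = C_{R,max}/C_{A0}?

0.667

Evaluating C_R at t_opt = ln(k₂/k₁)/(k₂−k₁) gives C_{R,max}/C_{A0} = (k₁/k₂)^[k₂/(k₂−k₁)].
= (0.322/0.0651)^(0.0651/(0.0651−0.322)) = (4.946)^(-0.2534) = 0.6669.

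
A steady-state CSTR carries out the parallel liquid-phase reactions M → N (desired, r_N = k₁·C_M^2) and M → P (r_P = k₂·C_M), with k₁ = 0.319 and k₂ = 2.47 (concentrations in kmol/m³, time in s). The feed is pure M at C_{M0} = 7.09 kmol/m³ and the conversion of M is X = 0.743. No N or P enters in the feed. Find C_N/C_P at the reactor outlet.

Exit C_M = C_{M0}(1−X) = 7.09×0.257 = 1.822 kmol/m³.
Rates in a CSTR are evaluated at the outlet concentration: r_N = 0.319×1.822^2 = 1.059, r_P = 2.47×1.822 = 4.501.
Overall selectivity = C_N/C_P = r_Nτ/(r_Pτ) = r_N/r_P = 0.235.

0.235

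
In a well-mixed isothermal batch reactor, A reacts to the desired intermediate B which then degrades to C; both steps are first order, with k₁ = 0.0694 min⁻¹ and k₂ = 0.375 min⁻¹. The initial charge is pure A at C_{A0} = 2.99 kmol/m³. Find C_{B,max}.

At the optimum, C_{B,max}/C_{A0} = (k₁/k₂)^[k₂/(k₂−k₁)].
= (0.0694/0.375)^(0.375/(0.375−0.0694)) = (0.1851)^(1.227) = 0.1262.
C_{B,max} = 0.1262×2.99 = 0.377 kmol/m³.

0.377 kmol/m³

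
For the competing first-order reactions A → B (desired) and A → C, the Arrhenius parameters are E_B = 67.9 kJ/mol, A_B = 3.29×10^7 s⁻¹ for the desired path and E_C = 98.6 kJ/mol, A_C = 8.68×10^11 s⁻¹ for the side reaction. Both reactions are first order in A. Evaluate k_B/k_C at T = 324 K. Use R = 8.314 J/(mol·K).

With equal orders, S_{B/C} = k_B/k_C = (A_B/A_C)·exp[(E_C−E_B)/(RT)].
(E_C−E_B)/(RT) = (98.6−67.9)×10³/(8.314×324) = 30700/2694 = 11.40.
k_B/k_C = (3.29×10^7/8.68×10^11)·exp(11.40) = 3.790×10^-5 × 89037 = 3.37.

3.37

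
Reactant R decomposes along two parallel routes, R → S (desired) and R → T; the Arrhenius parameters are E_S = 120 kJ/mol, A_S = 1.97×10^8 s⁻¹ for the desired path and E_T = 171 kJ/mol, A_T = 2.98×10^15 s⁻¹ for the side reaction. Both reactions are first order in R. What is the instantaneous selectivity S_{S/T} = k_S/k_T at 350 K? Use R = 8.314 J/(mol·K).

k_S/k_T = (A_S/A_T)·exp[−(E_S−E_T)/(RT)] = (A_S/A_T)·exp[(E_T−E_S)/(RT)].
(E_T−E_S)/(RT) = (171−120)×10³/(8.314×350) = 51000/2910 = 17.53.
k_S/k_T = (1.97×10^8/2.98×10^15)·exp(17.53) = 6.611×10^-8 × 4.089×10^7 = 2.70.
Since E_S < E_T, lowering the temperature improves selectivity toward S.

2.70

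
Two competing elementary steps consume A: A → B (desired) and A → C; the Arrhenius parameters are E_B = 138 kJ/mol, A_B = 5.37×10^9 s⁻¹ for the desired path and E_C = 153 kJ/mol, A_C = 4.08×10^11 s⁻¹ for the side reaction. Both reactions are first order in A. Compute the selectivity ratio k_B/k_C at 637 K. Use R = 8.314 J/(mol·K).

0.224

k_B/k_C = (A_B/A_C)·exp[−(E_B−E_C)/(RT)] = (A_B/A_C)·exp[(E_C−E_B)/(RT)].
(E_C−E_B)/(RT) = (153−138)×10³/(8.314×637) = 15000/5296 = 2.832.
k_B/k_C = (5.37×10^9/4.08×10^11)·exp(2.832) = 0.01316 × 16.98 = 0.224.
Since E_B < E_C, lowering the temperature improves selectivity toward B.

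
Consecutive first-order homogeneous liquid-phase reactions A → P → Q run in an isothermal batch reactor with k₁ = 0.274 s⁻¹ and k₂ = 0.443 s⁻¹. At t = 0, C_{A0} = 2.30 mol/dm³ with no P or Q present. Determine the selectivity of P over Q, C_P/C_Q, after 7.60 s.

0.200

The intermediate concentration in a first-order A→B→C sequence is C_P = k₁C_{A0}(e^(−k₁t) − e^(−k₂t))/(k₂−k₁).
e^(−k₁t) = e^(−0.274×7.60) = e^(−2.082) = 0.1246; e^(−k₂t) = e^(−3.367) = 0.03450.
C_P = 0.274×2.30/(0.443−0.274) × (0.1246−0.03450) = 3.729×0.09013 = 0.3361 mol/dm³.
C_A = C_{A0}e^(−k₁t) = 0.2867 mol/dm³, so C_Q = C_{A0}−C_A−C_P = 1.677 mol/dm³; C_P/C_Q = 0.200.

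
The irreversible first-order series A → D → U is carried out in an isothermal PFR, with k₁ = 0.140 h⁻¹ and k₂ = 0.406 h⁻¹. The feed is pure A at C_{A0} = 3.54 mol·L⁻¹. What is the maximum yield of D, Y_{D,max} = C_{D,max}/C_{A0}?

0.197

For a first-order series the maximum intermediate yield is C_{D,max}/C_{A0} = (k₁/k₂)^[k₂/(k₂−k₁)].
= (0.140/0.406)^(0.406/(0.406−0.140)) = (0.3448)^(1.526) = 0.1969.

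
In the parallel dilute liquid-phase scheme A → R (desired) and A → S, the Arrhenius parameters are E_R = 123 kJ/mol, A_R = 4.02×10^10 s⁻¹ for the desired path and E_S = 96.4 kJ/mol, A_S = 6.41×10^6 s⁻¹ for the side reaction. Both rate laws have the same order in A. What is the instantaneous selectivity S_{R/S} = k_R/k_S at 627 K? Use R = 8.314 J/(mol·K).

38.1

With equal orders, S_{R/S} = k_R/k_S = (A_R/A_S)·exp[(E_S−E_R)/(RT)].
(E_S−E_R)/(RT) = (96.4−123)×10³/(8.314×627) = -26600/5213 = -5.103.
k_R/k_S = (4.02×10^10/6.41×10^6)·exp(-5.103) = 6271 × 0.006080 = 38.1.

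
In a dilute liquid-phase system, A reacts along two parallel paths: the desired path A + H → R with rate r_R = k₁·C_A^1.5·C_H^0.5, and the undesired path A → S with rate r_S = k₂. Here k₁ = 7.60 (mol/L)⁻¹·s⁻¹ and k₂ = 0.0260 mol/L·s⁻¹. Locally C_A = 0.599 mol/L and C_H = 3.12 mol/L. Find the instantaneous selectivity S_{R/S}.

S_{R/S} = r_R/r_S = (k₁·C_A^1.5·C_H^0.5)/(k₂) = (k₁/k₂)·C_A^1.5·C_H^0.5.
= (7.60×0.5990^1.5×3.120^0.5) / (0.0260) = 6.223/0.02600 = 239.

239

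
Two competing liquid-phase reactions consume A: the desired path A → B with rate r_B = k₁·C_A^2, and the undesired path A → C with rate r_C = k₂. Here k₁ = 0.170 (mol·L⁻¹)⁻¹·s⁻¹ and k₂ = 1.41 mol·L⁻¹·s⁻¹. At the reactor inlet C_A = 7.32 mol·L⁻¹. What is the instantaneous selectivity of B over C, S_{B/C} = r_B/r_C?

S_{B/C} = r_B/r_C = (k₁·C_A^2)/(k₂) = (k₁/k₂)·C_A^2.
= (0.170×7.320^2) / (1.41) = 9.109/1.410 = 6.46.

6.46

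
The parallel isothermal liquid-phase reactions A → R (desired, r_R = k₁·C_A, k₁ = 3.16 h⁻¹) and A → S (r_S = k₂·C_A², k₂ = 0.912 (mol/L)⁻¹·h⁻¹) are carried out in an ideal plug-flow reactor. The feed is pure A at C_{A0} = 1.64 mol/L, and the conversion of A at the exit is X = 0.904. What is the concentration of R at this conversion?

C_A = C_{A0}(1−X) = 0.1574 mol/L.
Along a PFR/batch, dC_R/dC_A = −r_R/(r_R+r_S) = −k₁/(k₁+k₂·C_A).
Integrating from C_{A0} to C_A: C_R = (3.16/0.912)·ln[(3.16+0.912·1.64)/(3.16+0.912·0.157)] = 3.465·ln(4.656/3.304) = 1.189 mol/L.

1.19 mol/L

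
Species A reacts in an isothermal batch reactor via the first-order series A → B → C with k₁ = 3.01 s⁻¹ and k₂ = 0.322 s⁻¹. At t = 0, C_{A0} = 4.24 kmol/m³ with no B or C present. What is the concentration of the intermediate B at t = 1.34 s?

The intermediate concentration in a first-order A→B→C sequence is C_B = k₁C_{A0}(e^(−k₁t) − e^(−k₂t))/(k₂−k₁).
e^(−k₁t) = e^(−3.01×1.34) = e^(−4.033) = 0.01771; e^(−k₂t) = e^(−0.4315) = 0.6495.
C_B = 3.01×4.24/(0.322−3.01) × (0.01771−0.6495) = (-4.748)×(-0.6318) = 3.000 kmol/m³.

3.00 kmol/m³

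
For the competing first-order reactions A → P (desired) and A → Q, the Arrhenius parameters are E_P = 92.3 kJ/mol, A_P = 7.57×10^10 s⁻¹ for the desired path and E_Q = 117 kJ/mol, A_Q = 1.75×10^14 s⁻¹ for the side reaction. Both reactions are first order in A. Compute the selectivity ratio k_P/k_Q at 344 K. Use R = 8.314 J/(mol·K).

Since both paths have the same order in A, the concentration cancels and S_{P/Q} = k_P/k_Q = (A_P/A_Q)·exp[(E_Q−E_P)/(RT)].
(E_Q−E_P)/(RT) = (117−92.3)×10³/(8.314×344) = 24700/2860 = 8.636.
k_P/k_Q = (7.57×10^10/1.75×10^14)·exp(8.636) = 4.326×10^-4 × 5633 = 2.44.
Since E_P < E_Q, lowering the temperature improves selectivity toward P.

2.44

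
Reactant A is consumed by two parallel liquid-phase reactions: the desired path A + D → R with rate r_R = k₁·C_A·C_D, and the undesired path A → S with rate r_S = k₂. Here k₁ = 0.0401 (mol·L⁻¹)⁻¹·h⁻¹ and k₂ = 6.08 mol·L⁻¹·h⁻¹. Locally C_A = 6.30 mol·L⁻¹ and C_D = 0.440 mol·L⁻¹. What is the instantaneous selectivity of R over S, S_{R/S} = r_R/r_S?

0.0183

S_{R/S} = r_R/r_S = (k₁·C_A·C_D)/(k₂) = (k₁/k₂)·C_A·C_D.
= (0.0401×6.300×0.4400) / (6.08) = 0.1112/6.080 = 0.0183.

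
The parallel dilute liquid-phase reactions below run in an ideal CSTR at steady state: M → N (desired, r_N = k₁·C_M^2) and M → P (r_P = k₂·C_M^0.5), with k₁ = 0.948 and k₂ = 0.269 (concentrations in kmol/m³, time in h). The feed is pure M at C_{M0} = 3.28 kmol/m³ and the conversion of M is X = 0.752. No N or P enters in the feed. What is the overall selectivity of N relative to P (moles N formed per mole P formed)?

2.59

Exit C_M = C_{M0}(1−X) = 3.28×0.248 = 0.8134 kmol/m³.
A CSTR operates uniformly at the exit composition, giving r_N = 0.6273 and r_P = 0.2426 (each k·C_M^n at C_M = 0.8134).
Overall selectivity = C_N/C_P = r_Nτ/(r_Pτ) = r_N/r_P = 2.59.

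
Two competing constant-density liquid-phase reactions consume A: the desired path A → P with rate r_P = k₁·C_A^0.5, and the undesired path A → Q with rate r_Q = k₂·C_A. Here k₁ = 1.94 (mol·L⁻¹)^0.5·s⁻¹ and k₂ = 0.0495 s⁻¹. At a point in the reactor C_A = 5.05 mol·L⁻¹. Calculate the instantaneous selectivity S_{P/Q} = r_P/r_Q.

17.4

S_{P/Q} = r_P/r_Q = (k₁·C_A^0.5)/(k₂·C_A) = (k₁/k₂)·C_A^-0.5.
= (1.94×5.050^0.5) / (0.0495×5.050) = 4.360/0.2500 = 17.4.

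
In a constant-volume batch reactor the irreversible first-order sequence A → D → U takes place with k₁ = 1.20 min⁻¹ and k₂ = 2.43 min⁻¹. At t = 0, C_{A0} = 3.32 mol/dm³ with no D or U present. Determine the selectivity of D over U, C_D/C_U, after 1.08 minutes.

0.370

Solving the coupled first-order balances gives C_D(t) = [k₁/(k₂−k₁)]·C_{A0}·(e^(−k₁t) − e^(−k₂t)).
e^(−k₁t) = e^(−1.20×1.08) = e^(−1.296) = 0.2736; e^(−k₂t) = e^(−2.624) = 0.07248.
C_D = 1.20×3.32/(2.43−1.20) × (0.2736−0.07248) = 3.239×0.2011 = 0.6515 mol/dm³.
C_A = C_{A0}e^(−k₁t) = 0.9084 mol/dm³, so C_U = C_{A0}−C_A−C_D = 1.760 mol/dm³; C_D/C_U = 0.370.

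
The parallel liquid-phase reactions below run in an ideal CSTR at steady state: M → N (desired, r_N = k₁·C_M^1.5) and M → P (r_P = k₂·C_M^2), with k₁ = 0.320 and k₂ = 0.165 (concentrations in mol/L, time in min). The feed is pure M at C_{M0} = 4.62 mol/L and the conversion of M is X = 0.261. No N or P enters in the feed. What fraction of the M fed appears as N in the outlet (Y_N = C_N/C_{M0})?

0.134

Exit C_M = C_{M0}(1−X) = 4.62×0.739 = 3.414 mol/L.
In a CSTR the entire volume is at exit conditions, so r_N = 0.320×3.414^1.5 = 2.019 and r_P = 0.165×3.414^2 = 1.923.
Fraction of consumed M going to N: r_N/(r_N+r_P) = 0.5121.
C_N = 0.5121·C_{M0}·X = 0.5121×4.62×0.261 = 0.617 mol/L; Y_N = C_N/C_{M0} = 0.134.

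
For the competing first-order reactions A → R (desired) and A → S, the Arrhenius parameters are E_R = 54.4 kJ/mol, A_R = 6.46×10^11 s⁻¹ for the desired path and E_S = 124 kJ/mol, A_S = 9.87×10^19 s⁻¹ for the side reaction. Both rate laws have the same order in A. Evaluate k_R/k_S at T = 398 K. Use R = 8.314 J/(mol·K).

With equal orders, S_{R/S} = k_R/k_S = (A_R/A_S)·exp[(E_S−E_R)/(RT)].
(E_S−E_R)/(RT) = (124−54.4)×10³/(8.314×398) = 69600/3309 = 21.03.
k_R/k_S = (6.46×10^11/9.87×10^19)·exp(21.03) = 6.545×10^-9 × 1.364×10^9 = 8.93.

8.93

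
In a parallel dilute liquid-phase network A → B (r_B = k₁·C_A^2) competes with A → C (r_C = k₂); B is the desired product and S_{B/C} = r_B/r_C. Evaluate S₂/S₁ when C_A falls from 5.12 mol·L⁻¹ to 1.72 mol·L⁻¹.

S_{B/C} = (k₁/k₂)·C_A^2, so S₂/S₁ = (C_{A,2}/C_{A,1})^2.
= (1.72/5.12)^2 = (0.3359)^2 = 0.113.

0.113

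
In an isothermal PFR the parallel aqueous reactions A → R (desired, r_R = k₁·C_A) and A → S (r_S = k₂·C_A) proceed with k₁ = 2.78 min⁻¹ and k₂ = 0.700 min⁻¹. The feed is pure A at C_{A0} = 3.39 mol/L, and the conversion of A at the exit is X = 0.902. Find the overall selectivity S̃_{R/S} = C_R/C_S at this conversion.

C_A = C_{A0}(1−X) = 0.3322 mol/L.
Both paths are first order in A, so the instantaneous fraction to R is constant: dC_R/d(−C_A) = k₁/(k₁+k₂) = 0.7989.
C_R = 0.7989·(C_{A0}−C_A) = 0.7989×3.058 = 2.44 mol/L.
C_S = (C_{A0}−C_A)−C_R = 0.6151 mol/L; S̃_{R/S} = 2.443/0.6151 = 3.97.

3.97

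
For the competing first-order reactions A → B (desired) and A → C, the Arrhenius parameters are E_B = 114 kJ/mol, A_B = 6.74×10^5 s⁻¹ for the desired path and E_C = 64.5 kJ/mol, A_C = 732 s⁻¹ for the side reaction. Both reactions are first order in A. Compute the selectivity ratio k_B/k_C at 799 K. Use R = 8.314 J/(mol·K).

0.535

Since both paths have the same order in A, the concentration cancels and S_{B/C} = k_B/k_C = (A_B/A_C)·exp[(E_C−E_B)/(RT)].
(E_C−E_B)/(RT) = (64.5−114)×10³/(8.314×799) = -49500/6643 = -7.452.
k_B/k_C = (6.74×10^5/732)·exp(-7.452) = 920.8 × 5.805×10^-4 = 0.535.
Since E_B > E_C, raising the temperature improves selectivity toward B.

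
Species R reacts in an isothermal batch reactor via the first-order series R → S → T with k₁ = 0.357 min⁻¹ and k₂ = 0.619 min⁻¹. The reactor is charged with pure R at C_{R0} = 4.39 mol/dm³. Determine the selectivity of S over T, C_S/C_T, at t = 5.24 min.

The intermediate concentration in a first-order A→B→C sequence is C_S = k₁C_{R0}(e^(−k₁t) − e^(−k₂t))/(k₂−k₁).
e^(−k₁t) = e^(−0.357×5.24) = e^(−1.871) = 0.1540; e^(−k₂t) = e^(−3.244) = 0.03902.
C_S = 0.357×4.39/(0.619−0.357) × (0.1540−0.03902) = 5.982×0.1150 = 0.6879 mol/dm³.
C_R = C_{R0}e^(−k₁t) = 0.6761 mol/dm³, so C_T = C_{R0}−C_R−C_S = 3.026 mol/dm³; C_S/C_T = 0.227.

0.227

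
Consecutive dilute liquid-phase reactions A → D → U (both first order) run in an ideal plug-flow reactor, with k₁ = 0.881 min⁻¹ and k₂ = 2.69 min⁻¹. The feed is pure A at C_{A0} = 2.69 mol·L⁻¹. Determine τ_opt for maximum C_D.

0.617 min

The intermediate peaks when r₁ = r₂, i.e. k₁e^(−k₁τ) = k₂e^(−k₂τ), giving τ_opt = ln(k₂/k₁)/(k₂−k₁).
= ln(2.69/0.881)/(2.69−0.881) = ln(3.053)/1.809 = 1.116/1.809 = 0.617 min.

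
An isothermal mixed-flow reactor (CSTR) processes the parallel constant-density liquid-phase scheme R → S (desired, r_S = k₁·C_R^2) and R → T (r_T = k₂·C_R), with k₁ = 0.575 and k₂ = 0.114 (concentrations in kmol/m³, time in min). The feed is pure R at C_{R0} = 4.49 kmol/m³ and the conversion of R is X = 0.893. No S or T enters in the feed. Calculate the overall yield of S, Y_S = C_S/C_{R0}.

Exit C_R = C_{R0}(1−X) = 4.49×0.107 = 0.4804 kmol/m³.
Rates in a CSTR are evaluated at the outlet concentration: r_S = 0.575×0.4804^2 = 0.1327, r_T = 0.114×0.4804 = 0.05477.
Fraction of consumed R going to S: r_S/(r_S+r_T) = 0.7079.
C_S = 0.7079·C_{R0}·X = 0.7079×4.49×0.893 = 2.84 kmol/m³; Y_S = C_S/C_{R0} = 0.632.

0.632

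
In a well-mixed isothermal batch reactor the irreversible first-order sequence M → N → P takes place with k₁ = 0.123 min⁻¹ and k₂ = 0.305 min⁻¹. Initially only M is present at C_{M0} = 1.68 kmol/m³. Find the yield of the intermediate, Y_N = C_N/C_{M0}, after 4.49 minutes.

0.217

For first-order series with pure M initially, C_N(t) = k₁C_{M0}/(k₂−k₁)·(e^(−k₁t) − e^(−k₂t)).
e^(−k₁t) = e^(−0.123×4.49) = e^(−0.5523) = 0.5756; e^(−k₂t) = e^(−1.369) = 0.2542.
C_N = 0.123×1.68/(0.305−0.123) × (0.5756−0.2542) = 1.135×0.3214 = 0.3649 kmol/m³.
Y_N = C_N/C_{M0} = 0.3649/1.68 = 0.217.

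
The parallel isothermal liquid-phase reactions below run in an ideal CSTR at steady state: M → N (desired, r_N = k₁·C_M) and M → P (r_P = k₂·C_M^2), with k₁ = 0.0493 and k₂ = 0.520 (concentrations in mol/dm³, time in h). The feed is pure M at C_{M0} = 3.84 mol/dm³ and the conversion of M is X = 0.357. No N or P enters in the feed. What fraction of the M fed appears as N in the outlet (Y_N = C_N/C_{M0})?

0.0132

Exit C_M = C_{M0}(1−X) = 3.84×0.643 = 2.469 mol/dm³.
In a CSTR the entire volume is at exit conditions, so r_N = 0.0493×2.469 = 0.1217 and r_P = 0.520×2.469^2 = 3.170.
Fraction of consumed M going to N: r_N/(r_N+r_P) = 0.03698.
C_N = 0.03698·C_{M0}·X = 0.03698×3.84×0.357 = 0.0507 mol/dm³; Y_N = C_N/C_{M0} = 0.0132.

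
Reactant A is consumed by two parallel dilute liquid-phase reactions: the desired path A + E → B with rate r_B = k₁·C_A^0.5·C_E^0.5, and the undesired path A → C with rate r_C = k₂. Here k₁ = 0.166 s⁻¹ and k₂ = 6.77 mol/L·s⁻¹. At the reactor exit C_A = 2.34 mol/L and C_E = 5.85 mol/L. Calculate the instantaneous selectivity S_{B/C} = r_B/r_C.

0.0907

S_{B/C} = r_B/r_C = (k₁·C_A^0.5·C_E^0.5)/(k₂) = (k₁/k₂)·C_A^0.5·C_E^0.5.
= (0.166×2.340^0.5×5.850^0.5) / (6.77) = 0.6142/6.770 = 0.0907.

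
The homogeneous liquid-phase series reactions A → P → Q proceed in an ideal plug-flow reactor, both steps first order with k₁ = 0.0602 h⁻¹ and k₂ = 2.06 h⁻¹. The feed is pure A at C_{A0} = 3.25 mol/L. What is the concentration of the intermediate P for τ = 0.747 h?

The intermediate concentration in a first-order A→B→C sequence is C_P = k₁C_{A0}(e^(−k₁τ) − e^(−k₂τ))/(k₂−k₁).
e^(−k₁τ) = e^(−0.0602×0.747) = e^(−0.04497) = 0.9560; e^(−k₂τ) = e^(−1.539) = 0.2146.
C_P = 0.0602×3.25/(2.06−0.0602) × (0.9560−0.2146) = 0.09783×0.7414 = 0.07253 mol/L.

0.0725 mol/L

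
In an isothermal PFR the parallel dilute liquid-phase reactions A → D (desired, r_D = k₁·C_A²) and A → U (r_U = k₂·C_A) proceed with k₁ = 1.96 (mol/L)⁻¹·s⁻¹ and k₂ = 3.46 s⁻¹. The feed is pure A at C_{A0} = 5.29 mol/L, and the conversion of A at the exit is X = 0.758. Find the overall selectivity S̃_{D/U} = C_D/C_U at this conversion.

C_A = C_{A0}(1−X) = 1.280 mol/L.
Along a PFR/batch, dC_U/dC_A = −r_U/(r_D+r_U) = −k₂/(k₂+k₁·C_A).
Integrating from C_{A0} to C_A: C_U = (3.46/1.96)·ln[(3.46+1.96·5.29)/(3.46+1.96·1.28)] = 1.765·ln(13.83/5.969) = 1.483 mol/L.
Then C_D = (C_{A0}−C_A) − C_U = 4.010 − 1.483 = 2.527 mol/L.
S̃_{D/U} = C_D/C_U = 2.527/1.483 = 1.70.

1.70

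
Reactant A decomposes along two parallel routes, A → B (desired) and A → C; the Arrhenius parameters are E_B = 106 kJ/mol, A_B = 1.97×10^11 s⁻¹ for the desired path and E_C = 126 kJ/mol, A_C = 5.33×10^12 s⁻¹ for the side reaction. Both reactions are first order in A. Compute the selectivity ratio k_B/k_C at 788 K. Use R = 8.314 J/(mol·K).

0.783

With equal orders, S_{B/C} = k_B/k_C = (A_B/A_C)·exp[(E_C−E_B)/(RT)].
(E_C−E_B)/(RT) = (126−106)×10³/(8.314×788) = 20000/6551 = 3.053.
k_B/k_C = (1.97×10^11/5.33×10^12)·exp(3.053) = 0.03696 × 21.17 = 0.783.
Since E_B < E_C, lowering the temperature improves selectivity toward B.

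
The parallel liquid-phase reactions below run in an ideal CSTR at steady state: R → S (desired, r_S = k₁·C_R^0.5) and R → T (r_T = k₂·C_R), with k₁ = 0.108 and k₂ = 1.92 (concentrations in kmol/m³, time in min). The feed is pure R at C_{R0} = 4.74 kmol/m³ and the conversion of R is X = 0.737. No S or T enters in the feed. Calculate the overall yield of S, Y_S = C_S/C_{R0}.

Exit C_R = C_{R0}(1−X) = 4.74×0.263 = 1.247 kmol/m³.
In a CSTR the entire volume is at exit conditions, so r_S = 0.108×1.247^0.5 = 0.1206 and r_T = 1.92×1.247 = 2.394.
Fraction of consumed R going to S: r_S/(r_S+r_T) = 0.04796.
C_S = 0.04796·C_{R0}·X = 0.04796×4.74×0.737 = 0.168 kmol/m³; Y_S = C_S/C_{R0} = 0.0353.

0.0353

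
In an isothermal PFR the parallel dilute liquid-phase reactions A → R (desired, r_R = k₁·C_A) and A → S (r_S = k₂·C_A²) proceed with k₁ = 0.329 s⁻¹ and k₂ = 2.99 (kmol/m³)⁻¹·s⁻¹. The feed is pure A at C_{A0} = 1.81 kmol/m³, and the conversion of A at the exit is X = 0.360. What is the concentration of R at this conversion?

C_A = C_{A0}(1−X) = 1.158 kmol/m³.
Along a PFR/batch, dC_R/dC_A = −r_R/(r_R+r_S) = −k₁/(k₁+k₂·C_A).
Integrating from C_{A0} to C_A: C_R = (0.329/2.99)·ln[(0.329+2.99·1.81)/(0.329+2.99·1.16)] = 0.1100·ln(5.741/3.793) = 0.04562 kmol/m³.

0.0456 kmol/m³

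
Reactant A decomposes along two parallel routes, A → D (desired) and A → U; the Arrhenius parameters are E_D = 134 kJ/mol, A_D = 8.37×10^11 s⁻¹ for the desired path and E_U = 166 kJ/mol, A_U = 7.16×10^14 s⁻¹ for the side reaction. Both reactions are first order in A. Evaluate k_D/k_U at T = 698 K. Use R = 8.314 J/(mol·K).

k_D/k_U = (A_D/A_U)·exp[−(E_D−E_U)/(RT)] = (A_D/A_U)·exp[(E_U−E_D)/(RT)].
(E_U−E_D)/(RT) = (166−134)×10³/(8.314×698) = 32000/5803 = 5.514.
k_D/k_U = (8.37×10^11/7.16×10^14)·exp(5.514) = 0.001169 × 248.2 = 0.290.
Since E_D < E_U, lowering the temperature improves selectivity toward D.

0.290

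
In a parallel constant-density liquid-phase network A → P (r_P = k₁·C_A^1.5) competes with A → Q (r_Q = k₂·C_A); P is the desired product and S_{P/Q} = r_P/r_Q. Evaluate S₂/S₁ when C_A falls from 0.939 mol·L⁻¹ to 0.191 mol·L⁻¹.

0.451

S_{P/Q} = (k₁/k₂)·C_A^0.5, so S₂/S₁ = (C_{A,2}/C_{A,1})^0.5.
= (0.191/0.939)^0.5 = (0.2034)^0.5 = 0.451.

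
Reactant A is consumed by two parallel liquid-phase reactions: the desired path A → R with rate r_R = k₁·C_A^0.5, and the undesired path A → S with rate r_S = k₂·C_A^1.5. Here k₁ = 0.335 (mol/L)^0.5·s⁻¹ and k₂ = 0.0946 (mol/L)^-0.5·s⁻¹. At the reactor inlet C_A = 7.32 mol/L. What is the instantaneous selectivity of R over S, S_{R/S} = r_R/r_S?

S_{R/S} = r_R/r_S = (k₁·C_A^0.5)/(k₂·C_A^1.5) = (k₁/k₂)·C_A⁻¹.
= (0.335×7.320^0.5) / (0.0946×7.320^1.5) = 0.9064/1.874 = 0.484.
The undesired path is higher order in A, so low C_A (CSTR or dilute feed) favours R.

0.484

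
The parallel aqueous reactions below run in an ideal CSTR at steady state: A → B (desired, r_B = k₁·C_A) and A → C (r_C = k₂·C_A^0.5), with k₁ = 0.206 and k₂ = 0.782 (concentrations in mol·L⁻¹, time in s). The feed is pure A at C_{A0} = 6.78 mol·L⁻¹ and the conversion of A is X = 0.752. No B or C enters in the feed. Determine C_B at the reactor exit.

1.30 mol·L⁻¹

Exit C_A = C_{A0}(1−X) = 6.78×0.248 = 1.681 mol·L⁻¹.
In a CSTR the entire volume is at exit conditions, so r_B = 0.206×1.681 = 0.3464 and r_C = 0.782×1.681^0.5 = 1.014.
Fraction of consumed A going to B: r_B/(r_B+r_C) = 0.2546.
C_B = 0.2546·C_{A0}·X = 0.2546×6.78×0.752 = 1.30 mol·L⁻¹.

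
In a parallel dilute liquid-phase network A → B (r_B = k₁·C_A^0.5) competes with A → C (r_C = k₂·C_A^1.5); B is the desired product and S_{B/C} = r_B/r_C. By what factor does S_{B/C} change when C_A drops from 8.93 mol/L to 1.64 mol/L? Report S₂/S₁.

S_{B/C} = (k₁/k₂)·C_A⁻¹, so S₂/S₁ = (C_{A,2}/C_{A,1})⁻¹.
= 8.93/1.64 = 5.45.

5.45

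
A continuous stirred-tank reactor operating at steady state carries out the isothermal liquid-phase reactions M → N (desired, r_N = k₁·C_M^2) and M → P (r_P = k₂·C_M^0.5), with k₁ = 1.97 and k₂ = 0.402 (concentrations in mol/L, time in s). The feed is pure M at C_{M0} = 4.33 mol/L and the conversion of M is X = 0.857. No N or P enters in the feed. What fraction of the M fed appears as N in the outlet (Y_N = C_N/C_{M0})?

0.604

Exit C_M = C_{M0}(1−X) = 4.33×0.143 = 0.6192 mol/L.
A CSTR operates uniformly at the exit composition, giving r_N = 0.7553 and r_P = 0.3163 (each k·C_M^n at C_M = 0.6192).
Fraction of consumed M going to N: r_N/(r_N+r_P) = 0.7048.
C_N = 0.7048·C_{M0}·X = 0.7048×4.33×0.857 = 2.62 mol/L; Y_N = C_N/C_{M0} = 0.604.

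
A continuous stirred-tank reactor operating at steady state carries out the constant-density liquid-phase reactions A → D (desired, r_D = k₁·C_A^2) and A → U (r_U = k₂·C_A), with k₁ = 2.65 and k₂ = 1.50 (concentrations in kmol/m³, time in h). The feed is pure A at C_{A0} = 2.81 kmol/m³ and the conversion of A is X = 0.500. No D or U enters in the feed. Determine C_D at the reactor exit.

Exit C_A = C_{A0}(1−X) = 2.81×0.500 = 1.405 kmol/m³.
A CSTR operates uniformly at the exit composition, giving r_D = 5.231 and r_U = 2.107 (each k·C_A^n at C_A = 1.405).
Fraction of consumed A going to D: r_D/(r_D+r_U) = 0.7128.
C_D = 0.7128·C_{A0}·X = 0.7128×2.81×0.500 = 1.00 kmol/m³.

1.00 kmol/m³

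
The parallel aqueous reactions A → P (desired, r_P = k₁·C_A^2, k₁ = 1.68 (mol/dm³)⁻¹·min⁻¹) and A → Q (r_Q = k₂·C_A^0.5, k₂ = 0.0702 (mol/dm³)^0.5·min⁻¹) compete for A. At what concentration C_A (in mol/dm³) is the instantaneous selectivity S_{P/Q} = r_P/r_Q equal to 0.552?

S_{P/Q} = (k₁/k₂)·C_A^1.5 ⇒ C_A = (S·k₂/k₁)^(1/1.5).
= (0.552×0.0702/1.68)^(0.6667) = (0.02307)^(0.6667) = 0.0810 mol/dm³.

0.0810 mol/dm³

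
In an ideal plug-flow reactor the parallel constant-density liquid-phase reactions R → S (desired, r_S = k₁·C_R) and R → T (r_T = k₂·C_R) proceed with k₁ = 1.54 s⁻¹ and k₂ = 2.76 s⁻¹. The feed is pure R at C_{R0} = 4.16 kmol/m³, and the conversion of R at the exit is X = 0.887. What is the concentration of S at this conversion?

1.32 kmol/m³

C_R = C_{R0}(1−X) = 0.4701 kmol/m³.
Both paths are first order in R, so the instantaneous fraction to S is constant: dC_S/d(−C_R) = k₁/(k₁+k₂) = 0.3581.
C_S = 0.3581·(C_{R0}−C_R) = 0.3581×3.690 = 1.32 kmol/m³.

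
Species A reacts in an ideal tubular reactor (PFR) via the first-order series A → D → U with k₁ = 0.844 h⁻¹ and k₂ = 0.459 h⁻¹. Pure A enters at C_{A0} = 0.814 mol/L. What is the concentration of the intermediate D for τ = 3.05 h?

The intermediate concentration in a first-order A→B→C sequence is C_D = k₁C_{A0}(e^(−k₁τ) − e^(−k₂τ))/(k₂−k₁).
e^(−k₁τ) = e^(−0.844×3.05) = e^(−2.574) = 0.07621; e^(−k₂τ) = e^(−1.400) = 0.2466.
C_D = 0.844×0.814/(0.459−0.844) × (0.07621−0.2466) = (-1.784)×(-0.1704) = 0.3041 mol/L.

0.304 mol/L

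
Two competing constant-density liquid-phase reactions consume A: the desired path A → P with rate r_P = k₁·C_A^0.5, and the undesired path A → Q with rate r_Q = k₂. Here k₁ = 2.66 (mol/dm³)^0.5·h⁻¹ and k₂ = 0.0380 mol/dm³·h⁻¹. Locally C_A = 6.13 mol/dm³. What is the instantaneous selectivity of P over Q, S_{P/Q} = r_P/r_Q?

S_{P/Q} = r_P/r_Q = (k₁·C_A^0.5)/(k₂) = (k₁/k₂)·C_A^0.5.
= (2.66×6.130^0.5) / (0.0380) = 6.586/0.03800 = 173.

173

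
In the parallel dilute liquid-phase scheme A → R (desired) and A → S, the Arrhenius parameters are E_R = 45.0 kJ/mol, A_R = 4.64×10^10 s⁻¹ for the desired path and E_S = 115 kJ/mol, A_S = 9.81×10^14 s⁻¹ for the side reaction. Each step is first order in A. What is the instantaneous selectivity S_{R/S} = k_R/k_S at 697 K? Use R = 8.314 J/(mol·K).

k_R/k_S = (A_R/A_S)·exp[−(E_R−E_S)/(RT)] = (A_R/A_S)·exp[(E_S−E_R)/(RT)].
(E_S−E_R)/(RT) = (115−45.0)×10³/(8.314×697) = 70000/5795 = 12.08.
k_R/k_S = (4.64×10^10/9.81×10^14)·exp(12.08) = 4.730×10^-5 × 1.763×10^5 = 8.34.
Since E_R < E_S, lowering the temperature improves selectivity toward R.

8.34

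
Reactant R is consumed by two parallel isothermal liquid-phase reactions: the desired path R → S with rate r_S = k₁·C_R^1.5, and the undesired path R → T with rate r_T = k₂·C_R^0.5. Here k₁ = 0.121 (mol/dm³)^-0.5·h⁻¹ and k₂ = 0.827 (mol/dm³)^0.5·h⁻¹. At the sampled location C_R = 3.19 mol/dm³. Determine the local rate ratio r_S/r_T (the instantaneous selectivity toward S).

0.467

S_{S/T} = r_S/r_T = (k₁·C_R^1.5)/(k₂·C_R^0.5) = (k₁/k₂)·C_R.
= (0.121×3.190^1.5) / (0.827×3.190^0.5) = 0.6894/1.477 = 0.467.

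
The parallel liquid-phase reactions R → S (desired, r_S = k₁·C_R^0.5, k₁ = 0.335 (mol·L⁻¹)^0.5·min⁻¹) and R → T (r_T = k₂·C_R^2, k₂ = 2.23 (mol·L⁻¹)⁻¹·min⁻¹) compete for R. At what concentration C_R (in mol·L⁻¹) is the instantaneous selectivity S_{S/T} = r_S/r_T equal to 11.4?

S_{S/T} = (k₁/k₂)·C_R^-1.5 ⇒ C_R = (S·k₂/k₁)^(1/(-1.5)).
= (11.4×2.23/0.335)^(-0.6667) = (75.89)^(-0.6667) = 0.0558 mol·L⁻¹.

0.0558 mol·L⁻¹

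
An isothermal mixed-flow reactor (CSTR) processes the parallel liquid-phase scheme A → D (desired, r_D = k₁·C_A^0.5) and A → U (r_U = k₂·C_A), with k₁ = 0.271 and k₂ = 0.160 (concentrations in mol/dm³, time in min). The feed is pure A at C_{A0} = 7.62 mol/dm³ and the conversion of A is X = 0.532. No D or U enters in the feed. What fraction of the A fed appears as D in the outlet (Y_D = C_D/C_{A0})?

Exit C_A = C_{A0}(1−X) = 7.62×0.468 = 3.566 mol/dm³.
In a CSTR the entire volume is at exit conditions, so r_D = 0.271×3.566^0.5 = 0.5118 and r_U = 0.160×3.566 = 0.5706.
Fraction of consumed A going to D: r_D/(r_D+r_U) = 0.4728.
C_D = 0.4728·C_{A0}·X = 0.4728×7.62×0.532 = 1.92 mol/dm³; Y_D = C_D/C_{A0} = 0.252.

0.252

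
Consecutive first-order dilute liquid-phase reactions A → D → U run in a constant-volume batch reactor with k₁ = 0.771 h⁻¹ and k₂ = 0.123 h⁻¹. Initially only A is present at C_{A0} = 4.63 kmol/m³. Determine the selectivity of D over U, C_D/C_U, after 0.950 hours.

The intermediate concentration in a first-order A→B→C sequence is C_D = k₁C_{A0}(e^(−k₁t) − e^(−k₂t))/(k₂−k₁).
e^(−k₁t) = e^(−0.771×0.950) = e^(−0.7324) = 0.4807; e^(−k₂t) = e^(−0.1168) = 0.8897.
C_D = 0.771×4.63/(0.123−0.771) × (0.4807−0.8897) = (-5.509)×(-0.4090) = 2.253 kmol/m³.
C_A = C_{A0}e^(−k₁t) = 2.226 kmol/m³, so C_U = C_{A0}−C_A−C_D = 0.1512 kmol/m³; C_D/C_U = 14.9.

14.9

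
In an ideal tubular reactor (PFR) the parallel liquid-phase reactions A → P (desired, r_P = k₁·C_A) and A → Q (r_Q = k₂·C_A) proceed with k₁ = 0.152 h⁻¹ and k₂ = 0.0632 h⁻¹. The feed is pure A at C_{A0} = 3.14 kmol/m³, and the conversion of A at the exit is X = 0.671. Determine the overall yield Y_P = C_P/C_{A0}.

0.474

C_A = C_{A0}(1−X) = 1.033 kmol/m³.
Both paths are first order in A, so the instantaneous fraction to P is constant: dC_P/d(−C_A) = k₁/(k₁+k₂) = 0.7063.
C_P = 0.7063·(C_{A0}−C_A) = 0.7063×2.107 = 1.49 kmol/m³.
Y_P = C_P/C_{A0} = 1.488/3.14 = 0.474.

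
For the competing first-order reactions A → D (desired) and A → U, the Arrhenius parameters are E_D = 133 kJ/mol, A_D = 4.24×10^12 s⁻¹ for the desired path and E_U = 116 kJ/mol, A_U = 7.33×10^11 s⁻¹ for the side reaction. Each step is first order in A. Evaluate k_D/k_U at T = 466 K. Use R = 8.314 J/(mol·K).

Since both paths have the same order in A, the concentration cancels and S_{D/U} = k_D/k_U = (A_D/A_U)·exp[(E_U−E_D)/(RT)].
(E_U−E_D)/(RT) = (116−133)×10³/(8.314×466) = -17000/3874 = -4.388.
k_D/k_U = (4.24×10^12/7.33×10^11)·exp(-4.388) = 5.784 × 0.01243 = 0.0719.
Since E_D > E_U, raising the temperature improves selectivity toward D.

0.0719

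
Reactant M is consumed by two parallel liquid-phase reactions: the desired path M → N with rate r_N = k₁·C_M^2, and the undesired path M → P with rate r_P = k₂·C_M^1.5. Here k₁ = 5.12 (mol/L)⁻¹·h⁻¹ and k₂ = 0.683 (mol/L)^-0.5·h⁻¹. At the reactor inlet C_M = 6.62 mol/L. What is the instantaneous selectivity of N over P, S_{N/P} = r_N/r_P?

S_{N/P} = r_N/r_P = (k₁·C_M^2)/(k₂·C_M^1.5) = (k₁/k₂)·C_M^0.5.
= (5.12×6.620^2) / (0.683×6.620^1.5) = 224.4/11.63 = 19.3.

19.3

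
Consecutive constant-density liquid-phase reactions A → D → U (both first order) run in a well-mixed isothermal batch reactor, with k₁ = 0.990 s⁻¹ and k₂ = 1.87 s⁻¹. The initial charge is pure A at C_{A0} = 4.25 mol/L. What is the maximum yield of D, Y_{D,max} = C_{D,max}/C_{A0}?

At the optimum, C_{D,max}/C_{A0} = (k₁/k₂)^[k₂/(k₂−k₁)].
= (0.990/1.87)^(1.87/(1.87−0.990)) = (0.5294)^(2.125) = 0.2589.

0.259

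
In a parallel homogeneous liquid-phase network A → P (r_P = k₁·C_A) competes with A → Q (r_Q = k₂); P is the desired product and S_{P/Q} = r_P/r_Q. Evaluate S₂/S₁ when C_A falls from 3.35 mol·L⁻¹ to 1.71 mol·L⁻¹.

S_{P/Q} = (k₁/k₂)·C_A, so S₂/S₁ = (C_{A,2}/C_{A,1}).
= 1.71/3.35 = 0.510.
Selectivity toward P falls as C_A falls — high-concentration operation is favoured.

0.510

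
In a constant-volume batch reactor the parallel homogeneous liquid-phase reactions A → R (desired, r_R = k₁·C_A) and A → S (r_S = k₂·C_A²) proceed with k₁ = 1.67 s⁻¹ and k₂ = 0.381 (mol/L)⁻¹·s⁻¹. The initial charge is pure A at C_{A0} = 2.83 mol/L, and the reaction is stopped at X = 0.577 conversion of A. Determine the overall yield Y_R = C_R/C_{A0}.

C_A = C_{A0}(1−X) = 1.197 mol/L.
Along a PFR/batch, dC_R/dC_A = −r_R/(r_R+r_S) = −k₁/(k₁+k₂·C_A).
Integrating from C_{A0} to C_A: C_R = (1.67/0.381)·ln[(1.67+0.381·2.83)/(1.67+0.381·1.20)] = 4.383·ln(2.748/2.126) = 1.125 mol/L.
Y_R = C_R/C_{A0} = 1.125/2.83 = 0.398.

0.398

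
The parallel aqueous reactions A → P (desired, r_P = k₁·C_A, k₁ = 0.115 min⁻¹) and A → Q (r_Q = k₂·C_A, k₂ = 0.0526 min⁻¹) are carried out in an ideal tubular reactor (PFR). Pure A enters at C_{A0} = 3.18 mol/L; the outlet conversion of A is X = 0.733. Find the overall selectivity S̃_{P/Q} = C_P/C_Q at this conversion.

C_A = C_{A0}(1−X) = 0.8491 mol/L.
Both paths are first order in A, so the instantaneous fraction to P is constant: dC_P/d(−C_A) = k₁/(k₁+k₂) = 0.6862.
C_P = 0.6862·(C_{A0}−C_A) = 0.6862×2.331 = 1.60 mol/L.
C_Q = (C_{A0}−C_A)−C_P = 0.7315 mol/L; S̃_{P/Q} = 1.599/0.7315 = 2.19.

2.19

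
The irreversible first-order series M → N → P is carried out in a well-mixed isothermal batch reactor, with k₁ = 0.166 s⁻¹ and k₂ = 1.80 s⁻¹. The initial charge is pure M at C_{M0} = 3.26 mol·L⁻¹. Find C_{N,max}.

Evaluating C_N at t_opt = ln(k₂/k₁)/(k₂−k₁) gives C_{N,max}/C_{M0} = (k₁/k₂)^[k₂/(k₂−k₁)].
= (0.166/1.80)^(1.80/(1.80−0.166)) = (0.09222)^(1.102) = 0.07239.
C_{N,max} = 0.07239×3.26 = 0.236 mol·L⁻¹.

0.236 mol·L⁻¹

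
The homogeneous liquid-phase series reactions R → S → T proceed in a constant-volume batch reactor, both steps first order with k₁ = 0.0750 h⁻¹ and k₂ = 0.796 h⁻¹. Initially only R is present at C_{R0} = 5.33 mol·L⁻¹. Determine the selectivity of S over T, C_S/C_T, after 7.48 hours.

For first-order series with pure R initially, C_S(t) = k₁C_{R0}/(k₂−k₁)·(e^(−k₁t) − e^(−k₂t)).
e^(−k₁t) = e^(−0.0750×7.48) = e^(−0.5610) = 0.5706; e^(−k₂t) = e^(−5.954) = 0.002595.
C_S = 0.0750×5.33/(0.796−0.0750) × (0.5706−0.002595) = 0.5544×0.5680 = 0.3149 mol·L⁻¹.
C_R = C_{R0}e^(−k₁t) = 3.042 mol·L⁻¹, so C_T = C_{R0}−C_R−C_S = 1.974 mol·L⁻¹; C_S/C_T = 0.160.

0.160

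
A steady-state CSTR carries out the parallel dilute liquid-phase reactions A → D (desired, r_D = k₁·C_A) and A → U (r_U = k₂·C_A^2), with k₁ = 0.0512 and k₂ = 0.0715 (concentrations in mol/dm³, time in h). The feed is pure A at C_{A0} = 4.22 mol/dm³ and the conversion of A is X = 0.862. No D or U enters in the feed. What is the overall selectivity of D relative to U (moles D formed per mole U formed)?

1.23

Exit C_A = C_{A0}(1−X) = 4.22×0.138 = 0.5824 mol/dm³.
In a CSTR the entire volume is at exit conditions, so r_D = 0.0512×0.5824 = 0.02982 and r_U = 0.0715×0.5824^2 = 0.02425.
Overall selectivity = C_D/C_U = r_Dτ/(r_Uτ) = r_D/r_U = 1.23.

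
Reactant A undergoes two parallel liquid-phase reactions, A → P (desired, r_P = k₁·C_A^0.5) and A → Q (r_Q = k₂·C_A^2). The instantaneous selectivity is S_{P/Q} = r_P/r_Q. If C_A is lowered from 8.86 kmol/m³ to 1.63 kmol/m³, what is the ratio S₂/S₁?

S_{P/Q} = (k₁/k₂)·C_A^-1.5, so S₂/S₁ = (C_{A,2}/C_{A,1})^-1.5.
= (1.63/8.86)^(-1.5) = (0.1840)^(-1.5) = 12.7.

12.7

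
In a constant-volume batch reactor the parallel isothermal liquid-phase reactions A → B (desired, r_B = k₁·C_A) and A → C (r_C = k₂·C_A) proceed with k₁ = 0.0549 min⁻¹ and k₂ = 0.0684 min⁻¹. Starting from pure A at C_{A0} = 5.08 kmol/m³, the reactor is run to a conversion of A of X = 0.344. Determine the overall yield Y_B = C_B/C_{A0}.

C_A = C_{A0}(1−X) = 3.332 kmol/m³.
Both paths are first order in A, so the instantaneous fraction to B is constant: dC_B/d(−C_A) = k₁/(k₁+k₂) = 0.4453.
C_B = 0.4453·(C_{A0}−C_A) = 0.4453×1.748 = 0.778 kmol/m³.
Y_B = C_B/C_{A0} = 0.7781/5.08 = 0.153.

0.153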